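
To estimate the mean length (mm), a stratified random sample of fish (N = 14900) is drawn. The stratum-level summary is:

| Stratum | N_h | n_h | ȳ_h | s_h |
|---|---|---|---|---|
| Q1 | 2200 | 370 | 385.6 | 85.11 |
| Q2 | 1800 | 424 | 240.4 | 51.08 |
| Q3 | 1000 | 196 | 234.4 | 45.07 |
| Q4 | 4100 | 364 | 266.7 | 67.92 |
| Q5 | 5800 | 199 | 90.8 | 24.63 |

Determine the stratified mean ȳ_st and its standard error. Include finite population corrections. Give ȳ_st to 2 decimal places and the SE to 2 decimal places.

ȳ_st ≈ 210.44, SE ≈ 1.33

ȳ_st = Σ W_h ȳ_h = (2200·385.6 + 1800·240.4 + 1000·234.4 + 4100·266.7 + 5800·90.8)/14900 = 210.43960
V̂(ȳ_st) = Σ W_h² (1 − n_h/N_h) s_h²/n_h, with W_h = N_h/N and N = 14900:
  stratum Q1: (2200/14900)²·(1 − 370/2200)·85.11²/370 = 0.355026
  stratum Q2: (1800/14900)²·(1 − 424/1800)·51.08²/424 = 0.0686522
  stratum Q3: (1000/14900)²·(1 − 196/1000)·45.07²/196 = 0.0375321
  stratum Q4: (4100/14900)²·(1 − 364/4100)·67.92²/364 = 0.874404
  stratum Q5: (5800/14900)²·(1 − 199/5800)·24.63²/199 = 0.446064
V̂(ȳ_st) = 1.78168
SE(ȳ_st) = √1.78168 = 1.3348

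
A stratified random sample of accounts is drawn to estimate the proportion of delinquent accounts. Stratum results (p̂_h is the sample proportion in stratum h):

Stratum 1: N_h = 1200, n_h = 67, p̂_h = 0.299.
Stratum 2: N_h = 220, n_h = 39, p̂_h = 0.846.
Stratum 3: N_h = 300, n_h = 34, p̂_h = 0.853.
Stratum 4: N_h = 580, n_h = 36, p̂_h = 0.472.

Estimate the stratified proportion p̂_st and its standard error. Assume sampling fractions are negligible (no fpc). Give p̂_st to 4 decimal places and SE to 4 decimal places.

N = 2300; stratum weights W_h = N_h/N.
p̂_st = Σ W_h p̂_h = (1200·0.299 + 220·0.846 + 300·0.853 + 580·0.472)/2300 = 0.46721
V̂(p̂_st) = Σ W_h² p̂_h(1−p̂_h)/(n_h−1):
  stratum 1: (1200/2300)²·0.299·0.701/66 = 0.000864474
  stratum 2: (220/2300)²·0.846·0.154/38 = 3.13687e-05
  stratum 3: (300/2300)²·0.853·0.147/33 = 6.46456e-05
  stratum 4: (580/2300)²·0.472·0.528/35 = 0.000452802
V̂(p̂_st) = 0.00141329; SE = √V̂ = 0.0375938

p̂_st ≈ 0.4672, SE ≈ 0.0376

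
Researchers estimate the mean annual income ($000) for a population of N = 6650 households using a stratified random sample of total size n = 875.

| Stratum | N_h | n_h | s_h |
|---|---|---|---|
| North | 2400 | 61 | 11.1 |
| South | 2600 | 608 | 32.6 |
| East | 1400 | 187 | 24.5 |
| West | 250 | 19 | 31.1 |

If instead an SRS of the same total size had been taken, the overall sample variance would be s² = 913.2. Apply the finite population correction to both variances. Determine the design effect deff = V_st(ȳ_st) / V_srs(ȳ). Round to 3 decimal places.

V̂(ȳ_st) = Σ W_h² (1 − n_h/N_h) s_h²/n_h, with W_h = N_h/N and N = 6650:
  stratum North: (2400/6650)²·(1 − 61/2400)·11.1²/61 = 0.256398
  stratum South: (2600/6650)²·(1 − 608/2600)·32.6²/608 = 0.204716
  stratum East: (1400/6650)²·(1 − 187/1400)·24.5²/187 = 0.123264
  stratum West: (250/6650)²·(1 − 19/250)·31.1²/19 = 0.0664777
V_st = 0.650855
V_srs = (1 − 875/6650)·913.2/875 = 0.906334
deff = V_st / V_srs = 0.650855/0.906334 = 0.7181

deff ≈ 0.718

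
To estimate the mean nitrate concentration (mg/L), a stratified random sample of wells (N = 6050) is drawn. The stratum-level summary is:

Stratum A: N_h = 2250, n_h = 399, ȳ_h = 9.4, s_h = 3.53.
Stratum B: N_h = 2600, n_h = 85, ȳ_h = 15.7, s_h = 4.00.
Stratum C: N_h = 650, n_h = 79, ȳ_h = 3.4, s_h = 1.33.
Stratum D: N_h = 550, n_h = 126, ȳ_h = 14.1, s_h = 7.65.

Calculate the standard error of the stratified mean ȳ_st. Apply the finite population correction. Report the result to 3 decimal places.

SE(ȳ_st) ≈ 0.201

V̂(ȳ_st) = Σ W_h² (1 − n_h/N_h) s_h²/n_h, with W_h = N_h/N and N = 6050:
  stratum A: (2250/6050)²·(1 − 399/2250)·3.53²/399 = 0.00355349
  stratum B: (2600/6050)²·(1 − 85/2600)·4.00²/85 = 0.033628
  stratum C: (650/6050)²·(1 − 79/650)·1.33²/79 = 0.000227047
  stratum D: (550/6050)²·(1 − 126/550)·7.65²/126 = 0.00295917
V̂(ȳ_st) = 0.0403678
SE(ȳ_st) = √0.0403678 = 0.200917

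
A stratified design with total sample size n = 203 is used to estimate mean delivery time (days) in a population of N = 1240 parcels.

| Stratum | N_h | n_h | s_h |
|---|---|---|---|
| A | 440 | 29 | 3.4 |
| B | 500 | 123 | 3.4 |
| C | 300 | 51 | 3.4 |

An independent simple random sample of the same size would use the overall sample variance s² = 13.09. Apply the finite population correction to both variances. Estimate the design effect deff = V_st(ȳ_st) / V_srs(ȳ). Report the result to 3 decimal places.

deff ≈ 1.287

V̂(ȳ_st) = Σ W_h² (1 − n_h/N_h) s_h²/n_h, with W_h = N_h/N and N = 1240:
  stratum A: (440/1240)²·(1 − 29/440)·3.4²/29 = 0.0468825
  stratum B: (500/1240)²·(1 − 123/500)·3.4²/123 = 0.0115218
  stratum C: (300/1240)²·(1 − 51/300)·3.4²/51 = 0.011012
V_st = 0.0694163
V_srs = (1 − 203/1240)·13.09/203 = 0.0539263
deff = V_st / V_srs = 0.0694163/0.0539263 = 1.2872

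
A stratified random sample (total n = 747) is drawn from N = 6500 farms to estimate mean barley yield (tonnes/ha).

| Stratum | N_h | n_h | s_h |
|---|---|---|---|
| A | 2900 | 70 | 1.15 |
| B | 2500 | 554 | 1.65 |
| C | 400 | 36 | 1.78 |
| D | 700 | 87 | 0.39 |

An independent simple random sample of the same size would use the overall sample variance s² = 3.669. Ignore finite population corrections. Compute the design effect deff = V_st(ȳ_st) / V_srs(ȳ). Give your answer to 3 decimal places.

deff ≈ 0.986

V̂(ȳ_st) = Σ W_h² s_h²/n_h, with W_h = N_h/N and N = 6500:
  stratum A: (2900/6500)²·1.15²/70 = 0.00376068
  stratum B: (2500/6500)²·1.65²/554 = 0.000726962
  stratum C: (400/6500)²·1.78²/36 = 0.000333297
  stratum D: (700/6500)²·0.39²/87 = 2.02759e-05
V_st = 0.00484122
V_srs = s²/n = 3.669/747 = 0.00491165
deff = V_st / V_srs = 0.00484122/0.00491165 = 0.9857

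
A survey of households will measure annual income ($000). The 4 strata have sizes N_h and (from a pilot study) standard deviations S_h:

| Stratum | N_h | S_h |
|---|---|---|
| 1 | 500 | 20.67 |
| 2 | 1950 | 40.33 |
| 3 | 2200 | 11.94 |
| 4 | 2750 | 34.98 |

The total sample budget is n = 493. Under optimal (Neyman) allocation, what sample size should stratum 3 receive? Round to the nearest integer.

Neyman allocation: n_h = n · N_h S_h / Σ N_i S_i, with n = 493.
  stratum 1: N_h·S_h = 500·20.67 = 10335.00
  stratum 2: N_h·S_h = 1950·40.33 = 78643.50
  stratum 3: N_h·S_h = 2200·11.94 = 26268.00
  stratum 4: N_h·S_h = 2750·34.98 = 96195.00
Σ N_h S_h = 211441.50
n for stratum 3 = 493·26268.00/211441.50 = 61.247 → 61

61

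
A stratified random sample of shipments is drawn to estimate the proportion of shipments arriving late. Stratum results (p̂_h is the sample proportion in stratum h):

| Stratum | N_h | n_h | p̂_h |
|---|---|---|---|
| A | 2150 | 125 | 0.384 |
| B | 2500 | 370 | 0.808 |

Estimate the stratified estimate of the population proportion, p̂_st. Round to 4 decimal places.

N = 4650; stratum weights W_h = N_h/N.
p̂_st = Σ W_h p̂_h = (2150·0.384 + 2500·0.808)/4650 = 0.61196

p̂_st ≈ 0.6120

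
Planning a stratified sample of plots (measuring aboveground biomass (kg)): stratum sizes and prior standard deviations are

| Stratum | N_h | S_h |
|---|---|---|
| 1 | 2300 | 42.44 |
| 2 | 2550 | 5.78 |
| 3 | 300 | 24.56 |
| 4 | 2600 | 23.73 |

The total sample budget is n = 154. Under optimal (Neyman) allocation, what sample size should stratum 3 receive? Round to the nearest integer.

Neyman allocation: n_h = n · N_h S_h / Σ N_i S_i, with n = 154.
  stratum 1: N_h·S_h = 2300·42.44 = 97612.00
  stratum 2: N_h·S_h = 2550·5.78 = 14739.00
  stratum 3: N_h·S_h = 300·24.56 = 7368.00
  stratum 4: N_h·S_h = 2600·23.73 = 61698.00
Σ N_h S_h = 181417.00
n for stratum 3 = 154·7368.00/181417.00 = 6.254 → 6

6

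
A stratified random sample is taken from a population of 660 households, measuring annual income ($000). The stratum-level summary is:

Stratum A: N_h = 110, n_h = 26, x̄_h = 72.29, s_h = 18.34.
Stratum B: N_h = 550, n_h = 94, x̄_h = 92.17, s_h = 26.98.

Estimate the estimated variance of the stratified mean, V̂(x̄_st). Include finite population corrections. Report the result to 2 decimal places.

V̂(x̄_st) ≈ 4.73

V̂(x̄_st) = Σ W_h² (1 − n_h/N_h) s_h²/n_h, with W_h = N_h/N and N = 660:
  stratum A: (110/660)²·(1 − 26/110)·18.34²/26 = 0.274416
  stratum B: (550/660)²·(1 − 94/550)·26.98²/94 = 4.45857
V̂(x̄_st) = 4.73299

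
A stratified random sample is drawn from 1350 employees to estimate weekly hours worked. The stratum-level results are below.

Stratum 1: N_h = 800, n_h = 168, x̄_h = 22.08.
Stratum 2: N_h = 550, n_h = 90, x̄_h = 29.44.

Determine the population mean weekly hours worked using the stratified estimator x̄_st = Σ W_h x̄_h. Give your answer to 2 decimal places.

N = Σ N_h = 1350. Stratum weights W_h = N_h/N.
x̄_st = (800·22.08 + 550·29.44) / 1350 = 25.0785

x̄_st ≈ 25.08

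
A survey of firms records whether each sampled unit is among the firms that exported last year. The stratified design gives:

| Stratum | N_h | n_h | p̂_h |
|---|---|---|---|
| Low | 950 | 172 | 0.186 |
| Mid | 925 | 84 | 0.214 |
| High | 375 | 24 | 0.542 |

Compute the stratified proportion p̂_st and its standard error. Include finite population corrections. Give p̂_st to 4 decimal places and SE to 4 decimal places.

N = 2250; stratum weights W_h = N_h/N.
p̂_st = Σ W_h p̂_h = (950·0.186 + 925·0.214 + 375·0.542)/2250 = 0.25684
V̂(p̂_st) = Σ W_h² (1 − n_h/N_h) p̂_h(1−p̂_h)/(n_h−1):
  stratum Low: (950/2250)²·(1 − 172/950)·0.186·0.814/171 = 0.000129265
  stratum Mid: (925/2250)²·(1 − 84/925)·0.214·0.786/83 = 0.000311409
  stratum High: (375/2250)²·(1 − 24/375)·0.542·0.458/23 = 0.000280615
V̂(p̂_st) = 0.000721288; SE = √V̂ = 0.0268568

p̂_st ≈ 0.2568, SE ≈ 0.0269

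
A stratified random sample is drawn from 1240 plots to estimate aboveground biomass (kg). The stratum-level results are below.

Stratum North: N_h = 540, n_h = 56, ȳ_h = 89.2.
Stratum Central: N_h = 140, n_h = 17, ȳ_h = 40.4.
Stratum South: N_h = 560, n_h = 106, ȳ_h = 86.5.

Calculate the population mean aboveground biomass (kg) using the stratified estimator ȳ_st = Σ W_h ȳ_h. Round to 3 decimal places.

ȳ_st ≈ 82.471

N = Σ N_h = 1240. Stratum weights W_h = N_h/N.
ȳ_st = (540·89.2 + 140·40.4 + 560·86.5) / 1240 = 82.47097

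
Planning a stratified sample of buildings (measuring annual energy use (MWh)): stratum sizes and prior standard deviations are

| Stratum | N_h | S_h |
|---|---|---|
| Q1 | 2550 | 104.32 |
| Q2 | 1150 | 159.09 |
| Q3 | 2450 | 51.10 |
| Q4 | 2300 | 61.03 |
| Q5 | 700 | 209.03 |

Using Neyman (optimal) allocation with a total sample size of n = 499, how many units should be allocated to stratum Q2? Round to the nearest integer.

106

Neyman allocation: n_h = n · N_h S_h / Σ N_i S_i, with n = 499.
  stratum Q1: N_h·S_h = 2550·104.32 = 266016.00
  stratum Q2: N_h·S_h = 1150·159.09 = 182953.50
  stratum Q3: N_h·S_h = 2450·51.10 = 125195.00
  stratum Q4: N_h·S_h = 2300·61.03 = 140369.00
  stratum Q5: N_h·S_h = 700·209.03 = 146321.00
Σ N_h S_h = 860854.50
n for stratum Q2 = 499·182953.50/860854.50 = 106.050 → 106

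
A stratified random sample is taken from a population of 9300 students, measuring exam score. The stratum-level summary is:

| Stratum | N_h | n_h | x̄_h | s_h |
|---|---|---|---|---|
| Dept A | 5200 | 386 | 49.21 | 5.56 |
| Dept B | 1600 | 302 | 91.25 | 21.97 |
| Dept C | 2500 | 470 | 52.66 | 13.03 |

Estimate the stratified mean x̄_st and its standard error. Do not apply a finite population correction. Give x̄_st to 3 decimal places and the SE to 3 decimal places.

x̄_st ≈ 57.370, SE ≈ 0.314

x̄_st = Σ W_h x̄_h = (5200·49.21 + 1600·91.25 + 2500·52.66)/9300 = 57.37011
V̂(x̄_st) = Σ W_h² s_h²/n_h, with W_h = N_h/N and N = 9300:
  stratum Dept A: (5200/9300)²·5.56²/386 = 0.0250382
  stratum Dept B: (1600/9300)²·21.97²/302 = 0.0473072
  stratum Dept C: (2500/9300)²·13.03²/470 = 0.0261039
V̂(x̄_st) = 0.0984493
SE(x̄_st) = √0.0984493 = 0.313766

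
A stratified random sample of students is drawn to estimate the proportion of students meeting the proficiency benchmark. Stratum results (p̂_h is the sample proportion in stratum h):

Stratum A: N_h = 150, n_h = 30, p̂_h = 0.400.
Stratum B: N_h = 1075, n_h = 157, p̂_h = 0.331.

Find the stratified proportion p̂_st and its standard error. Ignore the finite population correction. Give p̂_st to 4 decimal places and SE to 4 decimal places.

p̂_st ≈ 0.3394, SE ≈ 0.0349

N = 1225; stratum weights W_h = N_h/N.
p̂_st = Σ W_h p̂_h = (150·0.400 + 1075·0.331)/1225 = 0.33945
V̂(p̂_st) = Σ W_h² p̂_h(1−p̂_h)/(n_h−1):
  stratum A: (150/1225)²·0.400·0.600/29 = 0.000124086
  stratum B: (1075/1225)²·0.331·0.669/156 = 0.00109314
V̂(p̂_st) = 0.00121722; SE = √V̂ = 0.0348887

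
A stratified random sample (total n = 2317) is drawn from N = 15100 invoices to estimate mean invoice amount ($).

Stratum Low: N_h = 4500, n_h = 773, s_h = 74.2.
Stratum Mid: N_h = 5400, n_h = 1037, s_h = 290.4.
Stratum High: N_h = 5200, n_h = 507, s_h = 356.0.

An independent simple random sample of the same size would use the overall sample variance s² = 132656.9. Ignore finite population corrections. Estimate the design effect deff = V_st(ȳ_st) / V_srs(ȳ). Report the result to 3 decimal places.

deff ≈ 0.710

V̂(ȳ_st) = Σ W_h² s_h²/n_h, with W_h = N_h/N and N = 15100:
  stratum Low: (4500/15100)²·74.2²/773 = 0.632557
  stratum Mid: (5400/15100)²·290.4²/1037 = 10.4004
  stratum High: (5200/15100)²·356.0²/507 = 29.6445
V_st = 40.6775
V_srs = s²/n = 132656.9/2317 = 57.2537
deff = V_st / V_srs = 40.6775/57.2537 = 0.7105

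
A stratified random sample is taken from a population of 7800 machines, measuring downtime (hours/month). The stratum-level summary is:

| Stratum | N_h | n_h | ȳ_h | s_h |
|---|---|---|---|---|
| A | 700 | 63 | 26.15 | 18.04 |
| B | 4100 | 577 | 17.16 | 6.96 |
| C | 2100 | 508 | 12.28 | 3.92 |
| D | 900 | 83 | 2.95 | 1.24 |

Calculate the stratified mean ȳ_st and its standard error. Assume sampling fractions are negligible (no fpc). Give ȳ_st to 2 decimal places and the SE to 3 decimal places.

ȳ_st = Σ W_h ȳ_h = (700·26.15 + 4100·17.16 + 2100·12.28 + 900·2.95)/7800 = 15.01333
V̂(ȳ_st) = Σ W_h² s_h²/n_h, with W_h = N_h/N and N = 7800:
  stratum A: (700/7800)²·18.04²/63 = 0.0416044
  stratum B: (4100/7800)²·6.96²/577 = 0.0231964
  stratum C: (2100/7800)²·3.92²/508 = 0.00219259
  stratum D: (900/7800)²·1.24²/83 = 0.000246639
V̂(ȳ_st) = 0.0672401
SE(ȳ_st) = √0.0672401 = 0.259307

ȳ_st ≈ 15.01, SE ≈ 0.259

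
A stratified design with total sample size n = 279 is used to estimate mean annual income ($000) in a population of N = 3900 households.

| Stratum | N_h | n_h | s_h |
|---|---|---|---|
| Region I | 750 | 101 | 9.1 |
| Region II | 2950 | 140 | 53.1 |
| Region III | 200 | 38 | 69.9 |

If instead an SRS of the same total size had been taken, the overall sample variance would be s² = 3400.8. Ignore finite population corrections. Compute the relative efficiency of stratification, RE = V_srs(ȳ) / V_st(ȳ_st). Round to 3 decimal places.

V̂(ȳ_st) = Σ W_h² s_h²/n_h, with W_h = N_h/N and N = 3900:
  stratum Region I: (750/3900)²·9.1²/101 = 0.0303218
  stratum Region II: (2950/3900)²·53.1²/140 = 11.5233
  stratum Region III: (200/3900)²·69.9²/38 = 0.338144
V_st = 11.8917
V_srs = s²/n = 3400.8/279 = 12.1892
Relative efficiency = V_srs / V_st = 12.1892/11.8917 = 1.0250

RE ≈ 1.025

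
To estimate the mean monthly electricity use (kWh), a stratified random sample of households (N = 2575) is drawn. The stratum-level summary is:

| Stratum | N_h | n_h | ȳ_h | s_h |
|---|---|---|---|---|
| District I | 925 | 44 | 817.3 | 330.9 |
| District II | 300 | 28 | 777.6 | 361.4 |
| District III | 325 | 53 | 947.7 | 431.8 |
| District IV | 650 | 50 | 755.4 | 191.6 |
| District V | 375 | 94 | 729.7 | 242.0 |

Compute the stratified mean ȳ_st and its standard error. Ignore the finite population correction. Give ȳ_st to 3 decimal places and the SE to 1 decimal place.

ȳ_st = Σ W_h ȳ_h = (925·817.3 + 300·777.6 + 325·947.7 + 650·755.4 + 375·729.7)/2575 = 800.75049
V̂(ȳ_st) = Σ W_h² s_h²/n_h, with W_h = N_h/N and N = 2575:
  stratum District I: (925/2575)²·330.9²/44 = 321.122
  stratum District II: (300/2575)²·361.4²/28 = 63.315
  stratum District III: (325/2575)²·431.8²/53 = 56.0405
  stratum District IV: (650/2575)²·191.6²/50 = 46.7836
  stratum District V: (375/2575)²·242.0²/94 = 13.2133
V̂(ȳ_st) = 500.474
SE(ȳ_st) = √500.474 = 22.3713

ȳ_st ≈ 800.750, SE ≈ 22.4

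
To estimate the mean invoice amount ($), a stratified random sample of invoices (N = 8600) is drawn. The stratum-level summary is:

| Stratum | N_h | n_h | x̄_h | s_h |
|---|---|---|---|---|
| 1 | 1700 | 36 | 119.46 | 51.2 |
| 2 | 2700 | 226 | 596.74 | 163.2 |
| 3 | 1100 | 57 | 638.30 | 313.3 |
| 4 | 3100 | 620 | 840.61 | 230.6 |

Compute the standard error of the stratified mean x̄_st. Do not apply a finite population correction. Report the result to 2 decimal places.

SE(x̄_st) ≈ 7.33

V̂(x̄_st) = Σ W_h² s_h²/n_h, with W_h = N_h/N and N = 8600:
  stratum 1: (1700/8600)²·51.2²/36 = 2.84537
  stratum 2: (2700/8600)²·163.2²/226 = 11.6162
  stratum 3: (1100/8600)²·313.3²/57 = 28.1731
  stratum 4: (3100/8600)²·230.6²/620 = 11.1443
V̂(x̄_st) = 53.7789
SE(x̄_st) = √53.7789 = 7.33341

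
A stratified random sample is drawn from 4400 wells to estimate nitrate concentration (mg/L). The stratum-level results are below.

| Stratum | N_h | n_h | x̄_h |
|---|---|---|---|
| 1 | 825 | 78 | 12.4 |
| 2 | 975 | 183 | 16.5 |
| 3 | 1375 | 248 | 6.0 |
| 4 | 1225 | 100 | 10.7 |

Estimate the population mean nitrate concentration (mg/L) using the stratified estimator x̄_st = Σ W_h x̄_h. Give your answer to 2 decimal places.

x̄_st ≈ 10.84

N = Σ N_h = 4400. Stratum weights W_h = N_h/N.
x̄_st = (825·12.4 + 975·16.5 + 1375·6.0 + 1225·10.7) / 4400 = 10.8352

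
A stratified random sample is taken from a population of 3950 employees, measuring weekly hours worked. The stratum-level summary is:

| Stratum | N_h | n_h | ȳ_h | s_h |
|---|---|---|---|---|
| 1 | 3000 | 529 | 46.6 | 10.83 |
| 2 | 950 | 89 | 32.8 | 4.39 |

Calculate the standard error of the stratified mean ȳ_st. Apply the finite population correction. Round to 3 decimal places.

SE(ȳ_st) ≈ 0.342

V̂(ȳ_st) = Σ W_h² (1 − n_h/N_h) s_h²/n_h, with W_h = N_h/N and N = 3950:
  stratum 1: (3000/3950)²·(1 − 529/3000)·10.83²/529 = 0.105342
  stratum 2: (950/3950)²·(1 − 89/950)·4.39²/89 = 0.011352
V̂(ȳ_st) = 0.116694
SE(ȳ_st) = √0.116694 = 0.341605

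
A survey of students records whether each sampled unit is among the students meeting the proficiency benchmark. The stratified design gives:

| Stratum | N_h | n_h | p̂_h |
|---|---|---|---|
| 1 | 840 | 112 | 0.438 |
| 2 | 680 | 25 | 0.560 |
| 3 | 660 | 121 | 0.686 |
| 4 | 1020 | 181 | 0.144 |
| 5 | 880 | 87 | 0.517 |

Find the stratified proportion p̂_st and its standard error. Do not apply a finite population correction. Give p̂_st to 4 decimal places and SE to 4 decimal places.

N = 4080; stratum weights W_h = N_h/N.
p̂_st = Σ W_h p̂_h = (840·0.438 + 680·0.560 + 660·0.686 + 1020·0.144 + 880·0.517)/4080 = 0.44199
V̂(p̂_st) = Σ W_h² p̂_h(1−p̂_h)/(n_h−1):
  stratum 1: (840/4080)²·0.438·0.562/111 = 9.39995e-05
  stratum 2: (680/4080)²·0.560·0.440/24 = 0.000285185
  stratum 3: (660/4080)²·0.686·0.314/120 = 4.69721e-05
  stratum 4: (1020/4080)²·0.144·0.856/180 = 4.28e-05
  stratum 5: (880/4080)²·0.517·0.483/86 = 0.000135078
V̂(p̂_st) = 0.000604035; SE = √V̂ = 0.0245771

p̂_st ≈ 0.4420, SE ≈ 0.0246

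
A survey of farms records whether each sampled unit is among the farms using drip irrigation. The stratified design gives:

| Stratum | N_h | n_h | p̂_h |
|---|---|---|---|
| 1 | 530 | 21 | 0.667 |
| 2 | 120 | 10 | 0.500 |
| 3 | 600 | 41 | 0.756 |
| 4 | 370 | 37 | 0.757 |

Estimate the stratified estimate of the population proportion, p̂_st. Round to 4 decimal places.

p̂_st ≈ 0.7081

N = 1620; stratum weights W_h = N_h/N.
p̂_st = Σ W_h p̂_h = (530·0.667 + 120·0.500 + 600·0.756 + 370·0.757)/1620 = 0.70815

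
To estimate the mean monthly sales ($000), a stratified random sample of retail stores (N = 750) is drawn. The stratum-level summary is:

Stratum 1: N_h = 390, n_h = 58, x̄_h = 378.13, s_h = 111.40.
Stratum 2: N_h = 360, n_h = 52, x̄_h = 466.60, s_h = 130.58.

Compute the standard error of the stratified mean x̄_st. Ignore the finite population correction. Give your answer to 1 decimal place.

V̂(x̄_st) = Σ W_h² s_h²/n_h, with W_h = N_h/N and N = 750:
  stratum 1: (390/750)²·111.40²/58 = 57.8561
  stratum 2: (360/750)²·130.58²/52 = 75.5497
V̂(x̄_st) = 133.406
SE(x̄_st) = √133.406 = 11.5501

SE(x̄_st) ≈ 11.6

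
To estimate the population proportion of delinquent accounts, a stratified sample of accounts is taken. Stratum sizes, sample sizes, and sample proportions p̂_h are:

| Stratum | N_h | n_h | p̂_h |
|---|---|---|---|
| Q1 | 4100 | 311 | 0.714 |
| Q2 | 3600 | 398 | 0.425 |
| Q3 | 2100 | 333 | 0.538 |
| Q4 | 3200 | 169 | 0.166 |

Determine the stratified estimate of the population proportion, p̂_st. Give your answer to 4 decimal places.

N = 13000; stratum weights W_h = N_h/N.
p̂_st = Σ W_h p̂_h = (4100·0.714 + 3600·0.425 + 2100·0.538 + 3200·0.166)/13000 = 0.47065

p̂_st ≈ 0.4706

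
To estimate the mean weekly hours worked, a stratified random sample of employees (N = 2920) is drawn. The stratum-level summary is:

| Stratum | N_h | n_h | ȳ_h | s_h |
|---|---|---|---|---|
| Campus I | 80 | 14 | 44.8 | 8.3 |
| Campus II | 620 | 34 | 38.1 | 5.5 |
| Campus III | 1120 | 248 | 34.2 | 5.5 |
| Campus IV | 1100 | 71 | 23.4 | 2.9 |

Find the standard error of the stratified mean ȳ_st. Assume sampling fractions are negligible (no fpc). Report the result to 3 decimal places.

SE(ȳ_st) ≈ 0.280

V̂(ȳ_st) = Σ W_h² s_h²/n_h, with W_h = N_h/N and N = 2920:
  stratum Campus I: (80/2920)²·8.3²/14 = 0.00369354
  stratum Campus II: (620/2920)²·5.5²/34 = 0.0401111
  stratum Campus III: (1120/2920)²·5.5²/248 = 0.017945
  stratum Campus IV: (1100/2920)²·2.9²/71 = 0.0168096
V̂(ȳ_st) = 0.0785592
SE(ȳ_st) = √0.0785592 = 0.280284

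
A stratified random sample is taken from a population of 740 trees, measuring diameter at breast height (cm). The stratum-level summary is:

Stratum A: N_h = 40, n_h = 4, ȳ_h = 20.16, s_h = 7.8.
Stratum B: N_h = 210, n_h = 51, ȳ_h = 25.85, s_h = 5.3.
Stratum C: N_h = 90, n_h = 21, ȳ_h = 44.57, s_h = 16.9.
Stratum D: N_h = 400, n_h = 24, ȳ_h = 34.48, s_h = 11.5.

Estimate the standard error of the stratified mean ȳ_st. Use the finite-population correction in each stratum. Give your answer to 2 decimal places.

SE(ȳ_st) ≈ 1.32

V̂(ȳ_st) = Σ W_h² (1 − n_h/N_h) s_h²/n_h, with W_h = N_h/N and N = 740:
  stratum A: (40/740)²·(1 − 4/40)·7.8²/4 = 0.0399971
  stratum B: (210/740)²·(1 − 51/210)·5.3²/51 = 0.0335842
  stratum C: (90/740)²·(1 − 21/90)·16.9²/21 = 0.154235
  stratum D: (400/740)²·(1 − 24/400)·11.5²/24 = 1.51345
V̂(ȳ_st) = 1.74127
SE(ȳ_st) = √1.74127 = 1.31957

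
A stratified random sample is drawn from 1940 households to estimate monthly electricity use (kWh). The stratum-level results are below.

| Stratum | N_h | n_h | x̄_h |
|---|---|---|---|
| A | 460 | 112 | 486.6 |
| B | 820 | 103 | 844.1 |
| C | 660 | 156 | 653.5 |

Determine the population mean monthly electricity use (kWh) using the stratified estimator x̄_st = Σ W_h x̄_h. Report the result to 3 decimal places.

N = Σ N_h = 1940. Stratum weights W_h = N_h/N.
x̄_st = (460·486.6 + 820·844.1 + 660·653.5) / 1940 = 694.48866

x̄_st ≈ 694.489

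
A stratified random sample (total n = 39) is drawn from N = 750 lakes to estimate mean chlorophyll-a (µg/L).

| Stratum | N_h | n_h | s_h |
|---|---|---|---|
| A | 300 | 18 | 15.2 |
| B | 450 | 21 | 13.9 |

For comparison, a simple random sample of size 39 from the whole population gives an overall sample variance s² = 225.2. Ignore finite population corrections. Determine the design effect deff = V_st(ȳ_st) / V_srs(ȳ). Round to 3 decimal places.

V̂(ȳ_st) = Σ W_h² s_h²/n_h, with W_h = N_h/N and N = 750:
  stratum A: (300/750)²·15.2²/18 = 2.05369
  stratum B: (450/750)²·13.9²/21 = 3.31217
V_st = 5.36586
V_srs = s²/n = 225.2/39 = 5.77436
deff = V_st / V_srs = 5.36586/5.77436 = 0.9293

deff ≈ 0.929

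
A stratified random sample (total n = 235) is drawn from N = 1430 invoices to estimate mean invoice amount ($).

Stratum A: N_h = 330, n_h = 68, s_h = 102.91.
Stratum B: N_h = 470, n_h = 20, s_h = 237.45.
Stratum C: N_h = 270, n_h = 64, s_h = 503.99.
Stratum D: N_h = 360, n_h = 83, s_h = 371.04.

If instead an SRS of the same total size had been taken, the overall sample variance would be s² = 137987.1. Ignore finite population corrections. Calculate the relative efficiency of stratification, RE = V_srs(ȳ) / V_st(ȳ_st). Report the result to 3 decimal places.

V̂(ȳ_st) = Σ W_h² s_h²/n_h, with W_h = N_h/N and N = 1430:
  stratum A: (330/1430)²·102.91²/68 = 8.29396
  stratum B: (470/1430)²·237.45²/20 = 304.536
  stratum C: (270/1430)²·503.99²/64 = 141.488
  stratum D: (360/1430)²·371.04²/83 = 105.123
V_st = 559.44
V_srs = s²/n = 137987.1/235 = 587.179
Relative efficiency = V_srs / V_st = 587.179/559.44 = 1.0496

RE ≈ 1.050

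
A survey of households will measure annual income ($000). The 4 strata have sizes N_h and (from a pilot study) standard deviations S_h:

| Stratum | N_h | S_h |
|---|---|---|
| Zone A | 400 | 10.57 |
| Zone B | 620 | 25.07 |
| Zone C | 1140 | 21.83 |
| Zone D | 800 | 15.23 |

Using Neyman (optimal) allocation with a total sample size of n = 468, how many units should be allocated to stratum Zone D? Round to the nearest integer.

100

Neyman allocation: n_h = n · N_h S_h / Σ N_i S_i, with n = 468.
  stratum Zone A: N_h·S_h = 400·10.57 = 4228.00
  stratum Zone B: N_h·S_h = 620·25.07 = 15543.40
  stratum Zone C: N_h·S_h = 1140·21.83 = 24886.20
  stratum Zone D: N_h·S_h = 800·15.23 = 12184.00
Σ N_h S_h = 56841.60
n for stratum Zone D = 468·12184.00/56841.60 = 100.316 → 100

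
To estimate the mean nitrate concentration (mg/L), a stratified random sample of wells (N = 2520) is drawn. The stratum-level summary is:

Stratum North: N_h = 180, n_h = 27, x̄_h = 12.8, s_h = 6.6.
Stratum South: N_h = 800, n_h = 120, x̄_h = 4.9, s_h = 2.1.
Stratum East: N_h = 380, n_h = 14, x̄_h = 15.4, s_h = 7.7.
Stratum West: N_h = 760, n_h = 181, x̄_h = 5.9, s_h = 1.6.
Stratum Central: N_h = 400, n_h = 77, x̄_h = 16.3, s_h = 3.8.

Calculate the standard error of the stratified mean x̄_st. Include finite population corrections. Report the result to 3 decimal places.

SE(x̄_st) ≈ 0.328

V̂(x̄_st) = Σ W_h² (1 − n_h/N_h) s_h²/n_h, with W_h = N_h/N and N = 2520:
  stratum North: (180/2520)²·(1 − 27/180)·6.6²/27 = 0.0069966
  stratum South: (800/2520)²·(1 − 120/800)·2.1²/120 = 0.00314815
  stratum East: (380/2520)²·(1 − 14/380)·7.7²/14 = 0.0927507
  stratum West: (760/2520)²·(1 − 181/760)·1.6²/181 = 0.00098006
  stratum Central: (400/2520)²·(1 − 77/400)·3.8²/77 = 0.00381538
V̂(x̄_st) = 0.107691
SE(x̄_st) = √0.107691 = 0.328163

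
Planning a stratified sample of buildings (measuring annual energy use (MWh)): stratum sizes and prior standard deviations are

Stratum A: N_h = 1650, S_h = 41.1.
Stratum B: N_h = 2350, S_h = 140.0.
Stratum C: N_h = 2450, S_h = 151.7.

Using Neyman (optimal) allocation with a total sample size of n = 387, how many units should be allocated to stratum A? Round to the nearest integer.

Neyman allocation: n_h = n · N_h S_h / Σ N_i S_i, with n = 387.
  stratum A: N_h·S_h = 1650·41.1 = 67815.00
  stratum B: N_h·S_h = 2350·140.0 = 329000.00
  stratum C: N_h·S_h = 2450·151.7 = 371665.00
Σ N_h S_h = 768480.00
n for stratum A = 387·67815.00/768480.00 = 34.151 → 34

34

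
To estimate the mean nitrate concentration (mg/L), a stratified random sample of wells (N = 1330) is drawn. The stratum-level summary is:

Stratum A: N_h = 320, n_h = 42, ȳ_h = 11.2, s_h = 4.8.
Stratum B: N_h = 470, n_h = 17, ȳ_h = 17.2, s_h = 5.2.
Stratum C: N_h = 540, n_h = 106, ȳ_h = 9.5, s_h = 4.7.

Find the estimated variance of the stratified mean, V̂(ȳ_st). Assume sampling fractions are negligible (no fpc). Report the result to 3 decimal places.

V̂(ȳ_st) ≈ 0.265

V̂(ȳ_st) = Σ W_h² s_h²/n_h, with W_h = N_h/N and N = 1330:
  stratum A: (320/1330)²·4.8²/42 = 0.0317563
  stratum B: (470/1330)²·5.2²/17 = 0.198632
  stratum C: (540/1330)²·4.7²/106 = 0.0343537
V̂(ȳ_st) = 0.264742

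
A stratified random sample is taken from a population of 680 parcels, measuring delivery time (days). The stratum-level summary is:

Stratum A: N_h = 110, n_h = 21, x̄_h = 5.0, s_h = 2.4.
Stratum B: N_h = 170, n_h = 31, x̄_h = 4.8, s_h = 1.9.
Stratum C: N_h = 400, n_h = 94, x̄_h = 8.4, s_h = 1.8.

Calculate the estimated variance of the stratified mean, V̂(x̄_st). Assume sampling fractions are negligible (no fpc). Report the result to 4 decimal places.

V̂(x̄_st) = Σ W_h² s_h²/n_h, with W_h = N_h/N and N = 680:
  stratum A: (110/680)²·2.4²/21 = 0.00717746
  stratum B: (170/680)²·1.9²/31 = 0.00727823
  stratum C: (400/680)²·1.8²/94 = 0.0119267
V̂(x̄_st) = 0.0263824

V̂(x̄_st) ≈ 0.0264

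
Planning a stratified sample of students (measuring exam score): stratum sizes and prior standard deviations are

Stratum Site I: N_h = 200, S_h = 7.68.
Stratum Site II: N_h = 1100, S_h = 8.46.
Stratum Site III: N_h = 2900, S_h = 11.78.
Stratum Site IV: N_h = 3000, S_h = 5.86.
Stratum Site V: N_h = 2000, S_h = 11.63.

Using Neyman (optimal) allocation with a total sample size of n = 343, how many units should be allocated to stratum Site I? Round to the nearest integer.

Neyman allocation: n_h = n · N_h S_h / Σ N_i S_i, with n = 343.
  stratum Site I: N_h·S_h = 200·7.68 = 1536.00
  stratum Site II: N_h·S_h = 1100·8.46 = 9306.00
  stratum Site III: N_h·S_h = 2900·11.78 = 34162.00
  stratum Site IV: N_h·S_h = 3000·5.86 = 17580.00
  stratum Site V: N_h·S_h = 2000·11.63 = 23260.00
Σ N_h S_h = 85844.00
n for stratum Site I = 343·1536.00/85844.00 = 6.137 → 6

6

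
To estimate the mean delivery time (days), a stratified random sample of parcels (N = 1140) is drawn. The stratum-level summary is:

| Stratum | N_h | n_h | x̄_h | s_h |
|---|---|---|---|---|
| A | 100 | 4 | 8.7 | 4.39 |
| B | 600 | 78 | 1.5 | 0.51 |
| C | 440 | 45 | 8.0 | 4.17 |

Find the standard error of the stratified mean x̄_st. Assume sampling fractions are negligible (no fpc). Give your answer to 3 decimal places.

V̂(x̄_st) = Σ W_h² s_h²/n_h, with W_h = N_h/N and N = 1140:
  stratum A: (100/1140)²·4.39²/4 = 0.0370731
  stratum B: (600/1140)²·0.51²/78 = 0.000923716
  stratum C: (440/1140)²·4.17²/45 = 0.0575646
V̂(x̄_st) = 0.0955614
SE(x̄_st) = √0.0955614 = 0.30913

SE(x̄_st) ≈ 0.309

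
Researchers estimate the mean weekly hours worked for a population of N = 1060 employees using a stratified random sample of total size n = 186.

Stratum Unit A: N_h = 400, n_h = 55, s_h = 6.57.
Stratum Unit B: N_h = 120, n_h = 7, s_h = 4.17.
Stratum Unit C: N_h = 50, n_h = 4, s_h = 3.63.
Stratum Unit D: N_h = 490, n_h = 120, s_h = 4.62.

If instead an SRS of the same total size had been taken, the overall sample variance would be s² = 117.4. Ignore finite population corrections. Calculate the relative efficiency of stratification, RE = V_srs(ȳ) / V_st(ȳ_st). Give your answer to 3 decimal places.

V̂(ȳ_st) = Σ W_h² s_h²/n_h, with W_h = N_h/N and N = 1060:
  stratum Unit A: (400/1060)²·6.57²/55 = 0.111757
  stratum Unit B: (120/1060)²·4.17²/7 = 0.0318365
  stratum Unit C: (50/1060)²·3.63²/4 = 0.00732962
  stratum Unit D: (490/1060)²·4.62²/120 = 0.0380087
V_st = 0.188932
V_srs = s²/n = 117.4/186 = 0.631183
Relative efficiency = V_srs / V_st = 0.631183/0.188932 = 3.3408

RE ≈ 3.341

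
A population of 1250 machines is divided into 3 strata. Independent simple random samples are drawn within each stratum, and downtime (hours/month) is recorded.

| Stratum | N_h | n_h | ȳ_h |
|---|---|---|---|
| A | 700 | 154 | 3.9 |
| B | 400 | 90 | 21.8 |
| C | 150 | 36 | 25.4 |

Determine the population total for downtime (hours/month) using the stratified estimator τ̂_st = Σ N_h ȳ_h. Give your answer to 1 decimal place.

τ̂_st = Σ N_h ȳ_h = 700·3.9 + 400·21.8 + 150·25.4 = 15260.0

τ̂_st ≈ 15260.0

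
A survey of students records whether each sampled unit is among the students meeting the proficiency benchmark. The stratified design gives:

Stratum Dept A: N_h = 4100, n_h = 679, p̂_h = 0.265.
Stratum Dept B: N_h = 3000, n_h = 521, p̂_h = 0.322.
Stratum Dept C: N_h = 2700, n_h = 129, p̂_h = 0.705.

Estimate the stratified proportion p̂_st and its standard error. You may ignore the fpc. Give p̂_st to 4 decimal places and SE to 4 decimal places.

p̂_st ≈ 0.4037, SE ≈ 0.0146

N = 9800; stratum weights W_h = N_h/N.
p̂_st = Σ W_h p̂_h = (4100·0.265 + 3000·0.322 + 2700·0.705)/9800 = 0.40367
V̂(p̂_st) = Σ W_h² p̂_h(1−p̂_h)/(n_h−1):
  stratum Dept A: (4100/9800)²·0.265·0.735/678 = 5.02828e-05
  stratum Dept B: (3000/9800)²·0.322·0.678/520 = 3.93435e-05
  stratum Dept C: (2700/9800)²·0.705·0.295/128 = 0.000123332
V̂(p̂_st) = 0.000212958; SE = √V̂ = 0.0145931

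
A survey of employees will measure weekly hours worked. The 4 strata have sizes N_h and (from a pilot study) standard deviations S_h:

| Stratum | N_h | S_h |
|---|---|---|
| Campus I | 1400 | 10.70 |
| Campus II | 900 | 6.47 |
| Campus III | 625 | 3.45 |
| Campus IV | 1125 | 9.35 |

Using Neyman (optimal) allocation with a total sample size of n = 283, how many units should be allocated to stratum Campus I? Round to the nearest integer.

Neyman allocation: n_h = n · N_h S_h / Σ N_i S_i, with n = 283.
  stratum Campus I: N_h·S_h = 1400·10.70 = 14980.00
  stratum Campus II: N_h·S_h = 900·6.47 = 5823.00
  stratum Campus III: N_h·S_h = 625·3.45 = 2156.25
  stratum Campus IV: N_h·S_h = 1125·9.35 = 10518.75
Σ N_h S_h = 33478.00
n for stratum Campus I = 283·14980.00/33478.00 = 126.631 → 127

127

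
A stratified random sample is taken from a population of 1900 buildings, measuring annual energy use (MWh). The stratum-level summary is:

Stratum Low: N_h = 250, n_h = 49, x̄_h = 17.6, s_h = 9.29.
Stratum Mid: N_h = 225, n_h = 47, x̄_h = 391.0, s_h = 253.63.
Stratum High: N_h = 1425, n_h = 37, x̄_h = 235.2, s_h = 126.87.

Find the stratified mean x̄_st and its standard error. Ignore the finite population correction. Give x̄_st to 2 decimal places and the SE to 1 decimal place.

x̄_st = Σ W_h x̄_h = (250·17.6 + 225·391.0 + 1425·235.2)/1900 = 225.01842
V̂(x̄_st) = Σ W_h² s_h²/n_h, with W_h = N_h/N and N = 1900:
  stratum Low: (250/1900)²·9.29²/49 = 0.0304936
  stratum Mid: (225/1900)²·253.63²/47 = 19.1938
  stratum High: (1425/1900)²·126.87²/37 = 244.703
V̂(x̄_st) = 263.927
SE(x̄_st) = √263.927 = 16.2458

x̄_st ≈ 225.02, SE ≈ 16.2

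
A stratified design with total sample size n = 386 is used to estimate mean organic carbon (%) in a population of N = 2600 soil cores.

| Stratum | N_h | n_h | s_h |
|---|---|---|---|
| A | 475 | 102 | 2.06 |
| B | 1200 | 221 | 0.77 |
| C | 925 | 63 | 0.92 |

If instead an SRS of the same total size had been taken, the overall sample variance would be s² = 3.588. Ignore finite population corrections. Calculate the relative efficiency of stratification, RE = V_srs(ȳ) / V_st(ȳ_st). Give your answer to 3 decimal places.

V̂(ȳ_st) = Σ W_h² s_h²/n_h, with W_h = N_h/N and N = 2600:
  stratum A: (475/2600)²·2.06²/102 = 0.00138859
  stratum B: (1200/2600)²·0.77²/221 = 0.000571485
  stratum C: (925/2600)²·0.92²/63 = 0.00170048
V_st = 0.00366056
V_srs = s²/n = 3.588/386 = 0.00929534
Relative efficiency = V_srs / V_st = 0.00929534/0.00366056 = 2.5393

RE ≈ 2.539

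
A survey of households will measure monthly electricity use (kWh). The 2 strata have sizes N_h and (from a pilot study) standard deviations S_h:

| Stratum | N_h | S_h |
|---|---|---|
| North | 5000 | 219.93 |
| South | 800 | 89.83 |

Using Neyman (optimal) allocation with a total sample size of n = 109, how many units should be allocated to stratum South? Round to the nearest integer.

7

Neyman allocation: n_h = n · N_h S_h / Σ N_i S_i, with n = 109.
  stratum North: N_h·S_h = 5000·219.93 = 1099650.00
  stratum South: N_h·S_h = 800·89.83 = 71864.00
Σ N_h S_h = 1171514.00
n for stratum South = 109·71864.00/1171514.00 = 6.686 → 7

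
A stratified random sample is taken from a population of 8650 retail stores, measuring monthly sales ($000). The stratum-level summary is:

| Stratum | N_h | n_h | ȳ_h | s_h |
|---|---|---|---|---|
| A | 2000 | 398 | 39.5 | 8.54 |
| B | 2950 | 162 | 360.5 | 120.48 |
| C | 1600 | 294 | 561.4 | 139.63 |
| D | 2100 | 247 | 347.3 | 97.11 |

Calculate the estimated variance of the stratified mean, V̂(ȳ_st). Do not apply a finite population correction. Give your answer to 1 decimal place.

V̂(ȳ_st) ≈ 15.0

V̂(ȳ_st) = Σ W_h² s_h²/n_h, with W_h = N_h/N and N = 8650:
  stratum A: (2000/8650)²·8.54²/398 = 0.00979626
  stratum B: (2950/8650)²·120.48²/162 = 10.4214
  stratum C: (1600/8650)²·139.63²/294 = 2.26891
  stratum D: (2100/8650)²·97.11²/247 = 2.25028
V̂(ȳ_st) = 14.9504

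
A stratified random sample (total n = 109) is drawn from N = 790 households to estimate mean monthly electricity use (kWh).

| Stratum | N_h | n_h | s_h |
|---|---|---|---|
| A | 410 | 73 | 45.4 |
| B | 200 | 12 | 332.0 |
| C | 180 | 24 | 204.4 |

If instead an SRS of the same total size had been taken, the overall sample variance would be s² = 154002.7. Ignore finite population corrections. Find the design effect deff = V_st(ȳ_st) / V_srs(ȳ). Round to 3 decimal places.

V̂(ȳ_st) = Σ W_h² s_h²/n_h, with W_h = N_h/N and N = 790:
  stratum A: (410/790)²·45.4²/73 = 7.60506
  stratum B: (200/790)²·332.0²/12 = 588.709
  stratum C: (180/790)²·204.4²/24 = 90.3736
V_st = 686.688
V_srs = s²/n = 154002.7/109 = 1412.87
deff = V_st / V_srs = 686.688/1412.87 = 0.4860

deff ≈ 0.486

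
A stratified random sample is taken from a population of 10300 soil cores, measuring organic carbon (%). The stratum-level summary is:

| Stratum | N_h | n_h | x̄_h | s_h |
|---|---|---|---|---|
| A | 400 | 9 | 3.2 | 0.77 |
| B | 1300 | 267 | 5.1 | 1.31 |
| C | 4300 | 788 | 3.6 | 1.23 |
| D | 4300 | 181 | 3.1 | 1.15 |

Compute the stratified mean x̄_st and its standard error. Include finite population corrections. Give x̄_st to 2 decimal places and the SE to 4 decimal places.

x̄_st = Σ W_h x̄_h = (400·3.2 + 1300·5.1 + 4300·3.6 + 4300·3.1)/10300 = 3.56505
V̂(x̄_st) = Σ W_h² (1 − n_h/N_h) s_h²/n_h, with W_h = N_h/N and N = 10300:
  stratum A: (400/10300)²·(1 − 9/400)·0.77²/9 = 9.71183e-05
  stratum B: (1300/10300)²·(1 − 267/1300)·1.31²/267 = 8.13581e-05
  stratum C: (4300/10300)²·(1 − 788/4300)·1.23²/788 = 0.000273296
  stratum D: (4300/10300)²·(1 − 181/4300)·1.15²/181 = 0.00121984
V̂(x̄_st) = 0.00167161
SE(x̄_st) = √0.00167161 = 0.0408854

x̄_st ≈ 3.57, SE ≈ 0.0409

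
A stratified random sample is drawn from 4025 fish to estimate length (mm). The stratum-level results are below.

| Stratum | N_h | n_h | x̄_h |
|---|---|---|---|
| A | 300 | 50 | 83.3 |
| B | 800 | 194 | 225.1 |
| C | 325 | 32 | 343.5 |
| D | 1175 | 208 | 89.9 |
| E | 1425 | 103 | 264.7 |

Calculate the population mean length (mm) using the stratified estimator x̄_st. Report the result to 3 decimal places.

N = Σ N_h = 4025. Stratum weights W_h = N_h/N.
x̄_st = (300·83.3 + 800·225.1 + 325·343.5 + 1175·89.9 + 1425·264.7) / 4025 = 198.64286

x̄_st ≈ 198.643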